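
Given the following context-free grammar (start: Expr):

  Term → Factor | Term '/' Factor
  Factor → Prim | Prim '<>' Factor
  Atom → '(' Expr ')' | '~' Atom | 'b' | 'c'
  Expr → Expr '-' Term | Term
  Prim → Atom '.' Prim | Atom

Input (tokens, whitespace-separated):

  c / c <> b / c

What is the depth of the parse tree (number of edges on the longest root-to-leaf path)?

7

[Expr [Term [Term [Term [Factor [Prim [Atom c]]]] / [Factor [Prim [Atom c]] <> [Factor [Prim [Atom b]]]]] / [Factor [Prim [Atom c]]]]]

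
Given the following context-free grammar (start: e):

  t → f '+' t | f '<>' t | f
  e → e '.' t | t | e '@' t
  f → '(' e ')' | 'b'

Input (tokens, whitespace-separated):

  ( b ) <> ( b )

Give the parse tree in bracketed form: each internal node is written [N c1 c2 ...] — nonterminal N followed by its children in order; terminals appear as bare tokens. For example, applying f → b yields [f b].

e
t
f <> t
( e ) <> t
( t ) <> t
( f ) <> t
( b ) <> t
( b ) <> f
( b ) <> ( e )
( b ) <> ( t )
( b ) <> ( f )
( b ) <> ( b )

[e [t [f ( [e [t [f b]]] )] <> [t [f ( [e [t [f b]]] )]]]]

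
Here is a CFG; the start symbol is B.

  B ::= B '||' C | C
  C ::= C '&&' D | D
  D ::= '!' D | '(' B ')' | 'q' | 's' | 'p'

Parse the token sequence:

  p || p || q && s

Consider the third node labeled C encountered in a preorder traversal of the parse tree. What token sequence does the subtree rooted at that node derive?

q && s

[B [B [B [C [D p]]] || [C [D p]]] || [C [C [D q]] && [D s]]]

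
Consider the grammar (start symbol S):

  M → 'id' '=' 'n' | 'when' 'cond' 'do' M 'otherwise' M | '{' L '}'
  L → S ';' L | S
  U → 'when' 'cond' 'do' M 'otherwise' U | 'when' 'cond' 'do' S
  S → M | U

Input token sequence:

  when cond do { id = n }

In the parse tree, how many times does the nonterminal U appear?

[S [U when cond do [S [M { [L [S [M id = n]]] }]]]]

1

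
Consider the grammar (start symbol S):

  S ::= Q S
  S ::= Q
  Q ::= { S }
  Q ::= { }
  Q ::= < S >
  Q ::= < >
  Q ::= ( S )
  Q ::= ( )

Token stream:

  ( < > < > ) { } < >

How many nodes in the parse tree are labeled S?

5

[S [Q ( [S [Q < >] [S [Q < >]]] )] [S [Q { }] [S [Q < >]]]]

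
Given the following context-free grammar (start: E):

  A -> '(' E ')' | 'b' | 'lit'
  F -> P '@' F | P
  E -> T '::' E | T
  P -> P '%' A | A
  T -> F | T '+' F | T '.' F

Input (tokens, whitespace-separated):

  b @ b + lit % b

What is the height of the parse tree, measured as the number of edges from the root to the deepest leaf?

[E [T [T [F [P [A b]] @ [F [P [A b]]]]] + [F [P [P [A lit]] % [A b]]]]]

7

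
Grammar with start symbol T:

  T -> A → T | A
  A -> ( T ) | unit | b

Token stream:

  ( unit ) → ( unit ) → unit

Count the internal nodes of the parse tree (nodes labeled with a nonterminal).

[T [A ( [T [A unit]] )] → [T [A ( [T [A unit]] )] → [T [A unit]]]]

10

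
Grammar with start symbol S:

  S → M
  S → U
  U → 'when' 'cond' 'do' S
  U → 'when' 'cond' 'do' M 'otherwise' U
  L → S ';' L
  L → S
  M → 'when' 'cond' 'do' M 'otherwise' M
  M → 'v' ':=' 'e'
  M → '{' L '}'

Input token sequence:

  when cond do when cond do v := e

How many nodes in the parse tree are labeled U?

2

[S [U when cond do [S [U when cond do [S [M v := e]]]]]]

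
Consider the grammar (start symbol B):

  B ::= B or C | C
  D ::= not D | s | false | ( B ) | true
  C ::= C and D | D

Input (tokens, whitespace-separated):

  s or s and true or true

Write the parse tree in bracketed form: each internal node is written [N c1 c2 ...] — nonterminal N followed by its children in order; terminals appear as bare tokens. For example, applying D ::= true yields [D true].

[B [B [B [C [D s]]] or [C [C [D s]] and [D true]]] or [C [D true]]]

B
B or C
B or C or C
C or C or C
D or C or C
s or C or C
s or C and D or C
s or D and D or C
s or s and D or C
s or s and true or C
s or s and true or D
s or s and true or true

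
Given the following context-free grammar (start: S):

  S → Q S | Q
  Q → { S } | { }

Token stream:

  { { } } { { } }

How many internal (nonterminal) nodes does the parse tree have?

[S [Q { [S [Q { }]] }] [S [Q { [S [Q { }]] }]]]

8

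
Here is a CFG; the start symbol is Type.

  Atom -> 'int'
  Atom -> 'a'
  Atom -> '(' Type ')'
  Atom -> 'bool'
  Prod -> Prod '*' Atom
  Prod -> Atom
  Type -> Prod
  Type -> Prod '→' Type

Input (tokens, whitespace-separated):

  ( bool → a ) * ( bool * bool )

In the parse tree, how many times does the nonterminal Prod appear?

[Type [Prod [Prod [Atom ( [Type [Prod [Atom bool]] → [Type [Prod [Atom a]]]] )]] * [Atom ( [Type [Prod [Prod [Atom bool]] * [Atom bool]]] )]]]

6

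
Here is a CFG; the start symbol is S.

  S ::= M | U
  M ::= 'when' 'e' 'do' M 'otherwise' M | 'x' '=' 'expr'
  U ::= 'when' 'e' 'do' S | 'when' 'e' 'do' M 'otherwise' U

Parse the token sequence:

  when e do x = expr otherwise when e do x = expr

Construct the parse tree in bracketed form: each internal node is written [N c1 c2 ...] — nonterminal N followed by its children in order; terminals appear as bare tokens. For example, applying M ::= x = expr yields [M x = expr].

[S [U when e do [M x = expr] otherwise [U when e do [S [M x = expr]]]]]

S
U
when e do M otherwise U
when e do x = expr otherwise U
when e do x = expr otherwise when e do S
when e do x = expr otherwise when e do M
when e do x = expr otherwise when e do x = expr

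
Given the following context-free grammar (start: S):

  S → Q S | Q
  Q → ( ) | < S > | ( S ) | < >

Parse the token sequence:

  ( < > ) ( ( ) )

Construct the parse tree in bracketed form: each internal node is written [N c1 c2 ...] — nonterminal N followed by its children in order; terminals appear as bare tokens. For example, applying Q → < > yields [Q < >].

S
Q S
( S ) S
( Q ) S
( < > ) S
( < > ) Q
( < > ) ( S )
( < > ) ( Q )
( < > ) ( ( ) )

[S [Q ( [S [Q < >]] )] [S [Q ( [S [Q ( )]] )]]]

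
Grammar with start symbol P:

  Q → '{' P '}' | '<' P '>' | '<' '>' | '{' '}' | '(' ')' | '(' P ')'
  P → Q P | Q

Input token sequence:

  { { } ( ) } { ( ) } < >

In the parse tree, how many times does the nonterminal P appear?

[P [Q { [P [Q { }] [P [Q ( )]]] }] [P [Q { [P [Q ( )]] }] [P [Q < >]]]]

6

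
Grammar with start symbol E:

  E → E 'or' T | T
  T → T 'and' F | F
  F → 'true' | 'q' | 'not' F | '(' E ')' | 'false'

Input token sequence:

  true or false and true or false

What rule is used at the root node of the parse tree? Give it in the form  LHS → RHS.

E → E 'or' T

[E [E [E [T [F true]]] or [T [T [F false]] and [F true]]] or [T [F false]]]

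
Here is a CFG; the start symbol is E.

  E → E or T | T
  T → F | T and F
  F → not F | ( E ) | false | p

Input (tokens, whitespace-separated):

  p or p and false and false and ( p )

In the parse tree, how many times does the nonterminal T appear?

6

[E [E [T [F p]]] or [T [T [T [T [F p]] and [F false]] and [F false]] and [F ( [E [T [F p]]] )]]]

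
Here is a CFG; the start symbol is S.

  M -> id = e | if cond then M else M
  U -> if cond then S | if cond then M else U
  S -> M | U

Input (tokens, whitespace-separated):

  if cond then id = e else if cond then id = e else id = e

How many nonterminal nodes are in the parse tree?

[S [M if cond then [M id = e] else [M if cond then [M id = e] else [M id = e]]]]

6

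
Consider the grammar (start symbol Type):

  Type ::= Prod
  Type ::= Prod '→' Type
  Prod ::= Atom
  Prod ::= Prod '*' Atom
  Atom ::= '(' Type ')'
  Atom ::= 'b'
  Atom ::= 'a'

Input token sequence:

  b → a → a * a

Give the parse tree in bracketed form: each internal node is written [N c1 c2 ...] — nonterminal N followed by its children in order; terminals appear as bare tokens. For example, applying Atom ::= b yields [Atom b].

Type
Prod → Type
Atom → Type
b → Type
b → Prod → Type
b → Atom → Type
b → a → Type
b → a → Prod
b → a → Prod * Atom
b → a → Atom * Atom
b → a → a * Atom
b → a → a * a

[Type [Prod [Atom b]] → [Type [Prod [Atom a]] → [Type [Prod [Prod [Atom a]] * [Atom a]]]]]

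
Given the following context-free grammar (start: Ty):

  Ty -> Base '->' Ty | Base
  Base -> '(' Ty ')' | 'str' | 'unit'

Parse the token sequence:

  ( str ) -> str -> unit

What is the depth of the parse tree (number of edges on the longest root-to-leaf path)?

4

[Ty [Base ( [Ty [Base str]] )] -> [Ty [Base str] -> [Ty [Base unit]]]]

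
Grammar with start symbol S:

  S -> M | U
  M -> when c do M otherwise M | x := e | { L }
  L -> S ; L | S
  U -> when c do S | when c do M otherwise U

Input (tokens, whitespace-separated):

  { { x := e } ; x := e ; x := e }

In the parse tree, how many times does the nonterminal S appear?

5

[S [M { [L [S [M { [L [S [M x := e]]] }]] ; [L [S [M x := e]] ; [L [S [M x := e]]]]] }]]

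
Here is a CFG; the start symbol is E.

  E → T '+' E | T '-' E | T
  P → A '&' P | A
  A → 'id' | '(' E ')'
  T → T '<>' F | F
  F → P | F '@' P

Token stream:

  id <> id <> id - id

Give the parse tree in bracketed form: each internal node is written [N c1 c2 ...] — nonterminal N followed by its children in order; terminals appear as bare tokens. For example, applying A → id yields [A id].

E
T - E
T <> F - E
T <> F <> F - E
F <> F <> F - E
P <> F <> F - E
A <> F <> F - E
id <> F <> F - E
id <> P <> F - E
id <> A <> F - E
id <> id <> F - E
id <> id <> P - E
id <> id <> A - E
id <> id <> id - E
id <> id <> id - T
id <> id <> id - F
id <> id <> id - P
id <> id <> id - A
id <> id <> id - id

[E [T [T [T [F [P [A id]]]] <> [F [P [A id]]]] <> [F [P [A id]]]] - [E [T [F [P [A id]]]]]]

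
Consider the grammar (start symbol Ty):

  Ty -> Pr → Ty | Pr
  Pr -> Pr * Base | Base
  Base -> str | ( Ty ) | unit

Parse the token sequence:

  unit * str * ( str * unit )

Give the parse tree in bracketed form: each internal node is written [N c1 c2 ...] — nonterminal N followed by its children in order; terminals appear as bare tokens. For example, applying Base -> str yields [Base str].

[Ty [Pr [Pr [Pr [Base unit]] * [Base str]] * [Base ( [Ty [Pr [Pr [Base str]] * [Base unit]]] )]]]

Ty
Pr
Pr * Base
Pr * Base * Base
Base * Base * Base
unit * Base * Base
unit * str * Base
unit * str * ( Ty )
unit * str * ( Pr )
unit * str * ( Pr * Base )
unit * str * ( Base * Base )
unit * str * ( str * Base )
unit * str * ( str * unit )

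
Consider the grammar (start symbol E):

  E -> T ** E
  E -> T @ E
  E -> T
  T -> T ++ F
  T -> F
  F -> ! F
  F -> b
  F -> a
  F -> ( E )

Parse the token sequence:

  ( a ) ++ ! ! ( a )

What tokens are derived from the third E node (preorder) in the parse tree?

[E [T [T [F ( [E [T [F a]]] )]] ++ [F ! [F ! [F ( [E [T [F a]]] )]]]]]

a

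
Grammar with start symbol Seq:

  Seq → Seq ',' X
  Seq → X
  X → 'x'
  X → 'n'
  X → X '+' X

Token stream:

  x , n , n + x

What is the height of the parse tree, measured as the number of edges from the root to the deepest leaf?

4

[Seq [Seq [Seq [X x]] , [X n]] , [X [X n] + [X x]]]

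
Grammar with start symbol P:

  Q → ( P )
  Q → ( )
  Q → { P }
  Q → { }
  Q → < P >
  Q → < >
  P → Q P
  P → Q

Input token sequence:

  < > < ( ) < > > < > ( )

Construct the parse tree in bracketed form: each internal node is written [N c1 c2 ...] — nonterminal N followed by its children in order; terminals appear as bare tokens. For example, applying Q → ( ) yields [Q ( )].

[P [Q < >] [P [Q < [P [Q ( )] [P [Q < >]]] >] [P [Q < >] [P [Q ( )]]]]]

P
Q P
< > P
< > Q P
< > < P > P
< > < Q P > P
< > < ( ) P > P
< > < ( ) Q > P
< > < ( ) < > > P
< > < ( ) < > > Q P
< > < ( ) < > > < > P
< > < ( ) < > > < > Q
< > < ( ) < > > < > ( )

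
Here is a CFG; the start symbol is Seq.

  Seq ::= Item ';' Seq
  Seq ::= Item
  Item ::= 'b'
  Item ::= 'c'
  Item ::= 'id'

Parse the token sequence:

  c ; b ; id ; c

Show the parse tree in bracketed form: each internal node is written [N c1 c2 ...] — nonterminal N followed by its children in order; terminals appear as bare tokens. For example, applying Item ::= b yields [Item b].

[Seq [Item c] ; [Seq [Item b] ; [Seq [Item id] ; [Seq [Item c]]]]]

Seq
Item ; Seq
c ; Seq
c ; Item ; Seq
c ; b ; Seq
c ; b ; Item ; Seq
c ; b ; id ; Seq
c ; b ; id ; Item
c ; b ; id ; c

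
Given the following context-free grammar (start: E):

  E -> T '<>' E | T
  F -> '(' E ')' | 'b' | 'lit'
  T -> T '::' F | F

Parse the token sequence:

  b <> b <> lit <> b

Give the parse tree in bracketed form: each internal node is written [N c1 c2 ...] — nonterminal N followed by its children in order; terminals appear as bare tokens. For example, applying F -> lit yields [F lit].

E
T <> E
F <> E
b <> E
b <> T <> E
b <> F <> E
b <> b <> E
b <> b <> T <> E
b <> b <> F <> E
b <> b <> lit <> E
b <> b <> lit <> T
b <> b <> lit <> F
b <> b <> lit <> b

[E [T [F b]] <> [E [T [F b]] <> [E [T [F lit]] <> [E [T [F b]]]]]]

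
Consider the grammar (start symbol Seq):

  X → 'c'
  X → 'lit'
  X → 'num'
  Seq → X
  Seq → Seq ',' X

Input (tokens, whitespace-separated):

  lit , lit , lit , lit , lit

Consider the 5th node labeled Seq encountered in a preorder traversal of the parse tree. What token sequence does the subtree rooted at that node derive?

lit

[Seq [Seq [Seq [Seq [Seq [X lit]] , [X lit]] , [X lit]] , [X lit]] , [X lit]]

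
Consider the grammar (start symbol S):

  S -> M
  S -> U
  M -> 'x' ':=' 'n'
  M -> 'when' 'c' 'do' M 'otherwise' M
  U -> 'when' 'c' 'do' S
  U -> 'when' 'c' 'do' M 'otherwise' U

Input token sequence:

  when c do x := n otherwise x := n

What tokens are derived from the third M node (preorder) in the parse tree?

x := n

[S [M when c do [M x := n] otherwise [M x := n]]]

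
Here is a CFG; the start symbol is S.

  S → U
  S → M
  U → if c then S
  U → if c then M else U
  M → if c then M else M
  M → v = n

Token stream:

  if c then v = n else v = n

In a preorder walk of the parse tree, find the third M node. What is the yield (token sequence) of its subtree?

v = n

[S [M if c then [M v = n] else [M v = n]]]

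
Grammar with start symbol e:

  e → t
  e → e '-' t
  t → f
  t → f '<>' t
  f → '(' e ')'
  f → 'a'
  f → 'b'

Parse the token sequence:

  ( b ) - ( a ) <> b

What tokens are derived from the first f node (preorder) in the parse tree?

[e [e [t [f ( [e [t [f b]]] )]]] - [t [f ( [e [t [f a]]] )] <> [t [f b]]]]

( b )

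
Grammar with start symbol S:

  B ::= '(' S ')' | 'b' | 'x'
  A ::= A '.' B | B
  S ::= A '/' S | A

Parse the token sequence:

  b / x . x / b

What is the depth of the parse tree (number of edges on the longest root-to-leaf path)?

5

[S [A [B b]] / [S [A [A [B x]] . [B x]] / [S [A [B b]]]]]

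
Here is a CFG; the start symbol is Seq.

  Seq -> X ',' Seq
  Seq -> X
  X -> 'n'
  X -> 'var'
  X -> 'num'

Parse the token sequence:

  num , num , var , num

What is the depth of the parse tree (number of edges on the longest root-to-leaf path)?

5

[Seq [X num] , [Seq [X num] , [Seq [X var] , [Seq [X num]]]]]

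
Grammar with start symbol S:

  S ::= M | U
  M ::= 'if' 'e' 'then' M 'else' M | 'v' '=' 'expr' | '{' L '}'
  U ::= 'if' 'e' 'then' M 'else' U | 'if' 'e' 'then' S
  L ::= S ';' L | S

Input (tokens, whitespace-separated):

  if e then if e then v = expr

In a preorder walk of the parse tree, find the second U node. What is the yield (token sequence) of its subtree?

[S [U if e then [S [U if e then [S [M v = expr]]]]]]

if e then v = expr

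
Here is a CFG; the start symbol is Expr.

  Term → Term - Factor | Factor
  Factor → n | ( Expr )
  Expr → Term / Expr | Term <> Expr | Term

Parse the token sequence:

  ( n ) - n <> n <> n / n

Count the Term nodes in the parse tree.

[Expr [Term [Term [Factor ( [Expr [Term [Factor n]]] )]] - [Factor n]] <> [Expr [Term [Factor n]] <> [Expr [Term [Factor n]] / [Expr [Term [Factor n]]]]]]

6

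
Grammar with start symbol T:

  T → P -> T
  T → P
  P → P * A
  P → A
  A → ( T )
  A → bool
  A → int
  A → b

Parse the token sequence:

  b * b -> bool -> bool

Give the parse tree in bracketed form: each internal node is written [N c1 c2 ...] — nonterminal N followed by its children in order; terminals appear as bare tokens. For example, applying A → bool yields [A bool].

T
P -> T
P * A -> T
A * A -> T
b * A -> T
b * b -> T
b * b -> P -> T
b * b -> A -> T
b * b -> bool -> T
b * b -> bool -> P
b * b -> bool -> A
b * b -> bool -> bool

[T [P [P [A b]] * [A b]] -> [T [P [A bool]] -> [T [P [A bool]]]]]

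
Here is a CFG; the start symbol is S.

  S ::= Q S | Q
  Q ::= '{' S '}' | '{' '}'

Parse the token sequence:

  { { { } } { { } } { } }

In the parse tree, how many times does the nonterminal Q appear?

[S [Q { [S [Q { [S [Q { }]] }] [S [Q { [S [Q { }]] }] [S [Q { }]]]] }]]

6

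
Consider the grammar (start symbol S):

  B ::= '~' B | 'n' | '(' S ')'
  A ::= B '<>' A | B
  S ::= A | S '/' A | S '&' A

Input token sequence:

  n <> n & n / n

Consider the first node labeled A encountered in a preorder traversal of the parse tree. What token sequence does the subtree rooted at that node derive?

n <> n

[S [S [S [A [B n] <> [A [B n]]]] & [A [B n]]] / [A [B n]]]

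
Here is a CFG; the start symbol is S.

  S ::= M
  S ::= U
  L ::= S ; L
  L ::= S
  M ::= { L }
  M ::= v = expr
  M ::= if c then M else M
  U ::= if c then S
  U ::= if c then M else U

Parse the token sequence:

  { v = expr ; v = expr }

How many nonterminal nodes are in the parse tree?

[S [M { [L [S [M v = expr]] ; [L [S [M v = expr]]]] }]]

8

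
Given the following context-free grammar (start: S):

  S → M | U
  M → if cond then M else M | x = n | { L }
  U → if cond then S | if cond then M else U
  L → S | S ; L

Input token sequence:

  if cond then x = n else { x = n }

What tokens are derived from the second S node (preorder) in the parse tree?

[S [M if cond then [M x = n] else [M { [L [S [M x = n]]] }]]]

x = n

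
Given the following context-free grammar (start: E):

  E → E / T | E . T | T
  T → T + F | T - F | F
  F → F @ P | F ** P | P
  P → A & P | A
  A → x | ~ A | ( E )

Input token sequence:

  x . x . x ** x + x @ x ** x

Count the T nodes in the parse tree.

4

[E [E [E [T [F [P [A x]]]]] . [T [F [P [A x]]]]] . [T [T [F [F [P [A x]]] ** [P [A x]]]] + [F [F [F [P [A x]]] @ [P [A x]]] ** [P [A x]]]]]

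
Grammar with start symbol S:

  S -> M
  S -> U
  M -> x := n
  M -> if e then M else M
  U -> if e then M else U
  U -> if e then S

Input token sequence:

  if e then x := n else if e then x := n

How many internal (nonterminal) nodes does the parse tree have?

[S [U if e then [M x := n] else [U if e then [S [M x := n]]]]]

6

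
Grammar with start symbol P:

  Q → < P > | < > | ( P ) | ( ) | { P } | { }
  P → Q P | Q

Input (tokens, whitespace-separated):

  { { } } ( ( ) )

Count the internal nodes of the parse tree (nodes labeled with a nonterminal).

[P [Q { [P [Q { }]] }] [P [Q ( [P [Q ( )]] )]]]

8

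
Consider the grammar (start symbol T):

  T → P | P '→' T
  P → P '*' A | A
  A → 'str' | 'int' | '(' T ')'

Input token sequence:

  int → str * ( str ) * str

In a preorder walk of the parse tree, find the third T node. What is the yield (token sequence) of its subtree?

str

[T [P [A int]] → [T [P [P [P [A str]] * [A ( [T [P [A str]]] )]] * [A str]]]]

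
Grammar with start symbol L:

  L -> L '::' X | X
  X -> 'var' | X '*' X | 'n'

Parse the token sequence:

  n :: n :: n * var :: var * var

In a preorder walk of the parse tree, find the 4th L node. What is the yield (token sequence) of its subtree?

n

[L [L [L [L [X n]] :: [X n]] :: [X [X n] * [X var]]] :: [X [X var] * [X var]]]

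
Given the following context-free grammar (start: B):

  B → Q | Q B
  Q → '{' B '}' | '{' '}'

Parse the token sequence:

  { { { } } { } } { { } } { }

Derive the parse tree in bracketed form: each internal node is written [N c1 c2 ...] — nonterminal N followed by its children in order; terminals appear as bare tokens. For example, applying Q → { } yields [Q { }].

[B [Q { [B [Q { [B [Q { }]] }] [B [Q { }]]] }] [B [Q { [B [Q { }]] }] [B [Q { }]]]]

B
Q B
{ B } B
{ Q B } B
{ { B } B } B
{ { Q } B } B
{ { { } } B } B
{ { { } } Q } B
{ { { } } { } } B
{ { { } } { } } Q B
{ { { } } { } } { B } B
{ { { } } { } } { Q } B
{ { { } } { } } { { } } B
{ { { } } { } } { { } } Q
{ { { } } { } } { { } } { }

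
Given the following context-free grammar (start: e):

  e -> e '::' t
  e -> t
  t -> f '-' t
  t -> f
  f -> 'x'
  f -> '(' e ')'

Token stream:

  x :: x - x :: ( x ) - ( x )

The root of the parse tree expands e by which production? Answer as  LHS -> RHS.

[e [e [e [t [f x]]] :: [t [f x] - [t [f x]]]] :: [t [f ( [e [t [f x]]] )] - [t [f ( [e [t [f x]]] )]]]]

e -> e '::' t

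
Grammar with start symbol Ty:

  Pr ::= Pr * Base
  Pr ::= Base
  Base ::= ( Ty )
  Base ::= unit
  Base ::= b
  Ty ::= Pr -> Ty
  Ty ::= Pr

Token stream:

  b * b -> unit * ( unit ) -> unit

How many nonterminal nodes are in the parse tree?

[Ty [Pr [Pr [Base b]] * [Base b]] -> [Ty [Pr [Pr [Base unit]] * [Base ( [Ty [Pr [Base unit]]] )]] -> [Ty [Pr [Base unit]]]]]

16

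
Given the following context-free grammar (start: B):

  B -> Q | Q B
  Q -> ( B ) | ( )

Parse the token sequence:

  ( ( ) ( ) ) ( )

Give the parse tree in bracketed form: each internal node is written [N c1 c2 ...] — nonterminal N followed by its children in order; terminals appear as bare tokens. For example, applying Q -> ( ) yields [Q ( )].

B
Q B
( B ) B
( Q B ) B
( ( ) B ) B
( ( ) Q ) B
( ( ) ( ) ) B
( ( ) ( ) ) Q
( ( ) ( ) ) ( )

[B [Q ( [B [Q ( )] [B [Q ( )]]] )] [B [Q ( )]]]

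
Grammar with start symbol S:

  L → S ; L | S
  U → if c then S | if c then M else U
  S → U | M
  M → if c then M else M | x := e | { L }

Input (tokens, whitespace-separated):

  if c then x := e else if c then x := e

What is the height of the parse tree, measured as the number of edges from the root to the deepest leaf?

[S [U if c then [M x := e] else [U if c then [S [M x := e]]]]]

5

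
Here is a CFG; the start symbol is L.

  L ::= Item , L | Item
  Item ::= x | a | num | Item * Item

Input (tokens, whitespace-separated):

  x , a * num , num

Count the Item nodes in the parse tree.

[L [Item x] , [L [Item [Item a] * [Item num]] , [L [Item num]]]]

5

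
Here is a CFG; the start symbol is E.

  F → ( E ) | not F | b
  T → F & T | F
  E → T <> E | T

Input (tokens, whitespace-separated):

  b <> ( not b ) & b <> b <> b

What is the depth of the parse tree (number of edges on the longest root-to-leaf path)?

[E [T [F b]] <> [E [T [F ( [E [T [F not [F b]]]] )] & [T [F b]]] <> [E [T [F b]] <> [E [T [F b]]]]]]

8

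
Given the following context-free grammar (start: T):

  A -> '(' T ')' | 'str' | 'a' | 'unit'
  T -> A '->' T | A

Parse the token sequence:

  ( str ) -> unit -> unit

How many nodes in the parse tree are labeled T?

[T [A ( [T [A str]] )] -> [T [A unit] -> [T [A unit]]]]

4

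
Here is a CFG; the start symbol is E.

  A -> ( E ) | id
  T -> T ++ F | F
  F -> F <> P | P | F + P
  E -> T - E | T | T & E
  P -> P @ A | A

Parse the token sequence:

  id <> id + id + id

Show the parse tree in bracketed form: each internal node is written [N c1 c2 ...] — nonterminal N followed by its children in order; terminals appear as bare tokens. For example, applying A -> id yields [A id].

[E [T [F [F [F [F [P [A id]]] <> [P [A id]]] + [P [A id]]] + [P [A id]]]]]

E
T
F
F + P
F + P + P
F <> P + P + P
P <> P + P + P
A <> P + P + P
id <> P + P + P
id <> A + P + P
id <> id + P + P
id <> id + A + P
id <> id + id + P
id <> id + id + A
id <> id + id + id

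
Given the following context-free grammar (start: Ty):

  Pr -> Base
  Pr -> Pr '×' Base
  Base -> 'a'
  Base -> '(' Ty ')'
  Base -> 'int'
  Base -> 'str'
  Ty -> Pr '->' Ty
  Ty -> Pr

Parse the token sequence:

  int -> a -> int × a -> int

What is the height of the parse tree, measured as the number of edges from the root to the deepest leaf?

[Ty [Pr [Base int]] -> [Ty [Pr [Base a]] -> [Ty [Pr [Pr [Base int]] × [Base a]] -> [Ty [Pr [Base int]]]]]]

6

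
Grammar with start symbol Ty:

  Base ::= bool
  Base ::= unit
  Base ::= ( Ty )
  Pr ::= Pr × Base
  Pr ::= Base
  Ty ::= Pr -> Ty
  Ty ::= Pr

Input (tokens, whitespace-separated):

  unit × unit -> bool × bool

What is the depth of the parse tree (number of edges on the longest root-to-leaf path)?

[Ty [Pr [Pr [Base unit]] × [Base unit]] -> [Ty [Pr [Pr [Base bool]] × [Base bool]]]]

5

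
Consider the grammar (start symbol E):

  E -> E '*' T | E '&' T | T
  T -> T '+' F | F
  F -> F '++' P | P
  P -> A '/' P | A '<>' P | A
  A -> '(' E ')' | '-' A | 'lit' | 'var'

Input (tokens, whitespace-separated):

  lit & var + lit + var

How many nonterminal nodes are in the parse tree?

[E [E [T [F [P [A lit]]]]] & [T [T [T [F [P [A var]]]] + [F [P [A lit]]]] + [F [P [A var]]]]]

18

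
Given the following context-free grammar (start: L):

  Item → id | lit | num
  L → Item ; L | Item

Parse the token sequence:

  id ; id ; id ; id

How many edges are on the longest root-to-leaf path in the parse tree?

5

[L [Item id] ; [L [Item id] ; [L [Item id] ; [L [Item id]]]]]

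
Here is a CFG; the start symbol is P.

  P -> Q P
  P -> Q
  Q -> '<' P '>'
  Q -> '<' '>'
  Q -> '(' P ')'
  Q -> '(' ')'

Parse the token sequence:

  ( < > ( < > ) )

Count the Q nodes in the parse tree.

[P [Q ( [P [Q < >] [P [Q ( [P [Q < >]] )]]] )]]

4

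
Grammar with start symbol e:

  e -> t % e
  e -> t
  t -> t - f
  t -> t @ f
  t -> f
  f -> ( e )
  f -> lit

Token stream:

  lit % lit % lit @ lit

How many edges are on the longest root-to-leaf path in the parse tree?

6

[e [t [f lit]] % [e [t [f lit]] % [e [t [t [f lit]] @ [f lit]]]]]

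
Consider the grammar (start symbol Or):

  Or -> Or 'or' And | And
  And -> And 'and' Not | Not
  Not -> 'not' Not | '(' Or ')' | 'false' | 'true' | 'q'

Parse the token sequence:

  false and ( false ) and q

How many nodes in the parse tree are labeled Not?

4

[Or [And [And [And [Not false]] and [Not ( [Or [And [Not false]]] )]] and [Not q]]]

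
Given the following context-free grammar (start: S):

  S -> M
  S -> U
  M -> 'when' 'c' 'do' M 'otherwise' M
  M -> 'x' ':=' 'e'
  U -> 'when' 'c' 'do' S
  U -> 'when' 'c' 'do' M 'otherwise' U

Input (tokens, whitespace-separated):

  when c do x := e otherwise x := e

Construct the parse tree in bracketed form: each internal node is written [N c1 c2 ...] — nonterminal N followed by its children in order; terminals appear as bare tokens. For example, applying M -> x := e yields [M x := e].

[S [M when c do [M x := e] otherwise [M x := e]]]

S
M
when c do M otherwise M
when c do x := e otherwise M
when c do x := e otherwise x := e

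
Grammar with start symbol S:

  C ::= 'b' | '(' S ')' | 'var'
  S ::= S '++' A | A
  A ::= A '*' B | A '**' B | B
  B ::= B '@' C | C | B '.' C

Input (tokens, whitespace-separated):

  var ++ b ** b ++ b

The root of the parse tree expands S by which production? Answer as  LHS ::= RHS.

S ::= S '++' A

[S [S [S [A [B [C var]]]] ++ [A [A [B [C b]]] ** [B [C b]]]] ++ [A [B [C b]]]]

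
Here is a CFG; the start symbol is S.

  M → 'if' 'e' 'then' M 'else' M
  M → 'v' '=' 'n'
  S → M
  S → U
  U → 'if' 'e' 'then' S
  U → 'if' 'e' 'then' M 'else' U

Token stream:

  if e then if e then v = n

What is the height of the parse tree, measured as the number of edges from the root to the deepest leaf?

[S [U if e then [S [U if e then [S [M v = n]]]]]]

6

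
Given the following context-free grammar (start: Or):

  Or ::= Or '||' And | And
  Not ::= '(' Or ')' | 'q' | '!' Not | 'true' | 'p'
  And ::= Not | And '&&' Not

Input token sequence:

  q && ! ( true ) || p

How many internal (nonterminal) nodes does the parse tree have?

[Or [Or [And [And [Not q]] && [Not ! [Not ( [Or [And [Not true]]] )]]]] || [And [Not p]]]

12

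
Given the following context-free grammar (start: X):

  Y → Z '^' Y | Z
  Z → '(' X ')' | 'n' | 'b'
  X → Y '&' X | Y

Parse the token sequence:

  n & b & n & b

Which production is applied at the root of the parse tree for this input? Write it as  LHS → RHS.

X → Y '&' X

[X [Y [Z n]] & [X [Y [Z b]] & [X [Y [Z n]] & [X [Y [Z b]]]]]]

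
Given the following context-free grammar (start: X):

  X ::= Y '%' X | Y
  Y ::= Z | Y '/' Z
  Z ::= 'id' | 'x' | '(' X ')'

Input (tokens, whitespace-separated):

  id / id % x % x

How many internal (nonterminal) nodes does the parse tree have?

[X [Y [Y [Z id]] / [Z id]] % [X [Y [Z x]] % [X [Y [Z x]]]]]

11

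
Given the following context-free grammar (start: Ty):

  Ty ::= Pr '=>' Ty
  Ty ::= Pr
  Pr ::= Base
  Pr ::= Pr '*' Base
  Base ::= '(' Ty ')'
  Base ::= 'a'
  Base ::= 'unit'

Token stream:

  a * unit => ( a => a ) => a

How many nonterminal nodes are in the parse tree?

17

[Ty [Pr [Pr [Base a]] * [Base unit]] => [Ty [Pr [Base ( [Ty [Pr [Base a]] => [Ty [Pr [Base a]]]] )]] => [Ty [Pr [Base a]]]]]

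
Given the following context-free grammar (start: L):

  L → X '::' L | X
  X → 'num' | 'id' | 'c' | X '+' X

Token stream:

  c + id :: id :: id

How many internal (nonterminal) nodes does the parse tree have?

[L [X [X c] + [X id]] :: [L [X id] :: [L [X id]]]]

8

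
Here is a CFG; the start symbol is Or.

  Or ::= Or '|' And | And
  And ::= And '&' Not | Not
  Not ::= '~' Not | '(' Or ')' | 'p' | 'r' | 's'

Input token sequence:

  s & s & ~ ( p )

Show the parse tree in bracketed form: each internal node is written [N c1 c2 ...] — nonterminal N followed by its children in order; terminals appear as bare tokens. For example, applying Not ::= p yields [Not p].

Or
And
And & Not
And & Not & Not
Not & Not & Not
s & Not & Not
s & s & Not
s & s & ~ Not
s & s & ~ ( Or )
s & s & ~ ( And )
s & s & ~ ( Not )
s & s & ~ ( p )

[Or [And [And [And [Not s]] & [Not s]] & [Not ~ [Not ( [Or [And [Not p]]] )]]]]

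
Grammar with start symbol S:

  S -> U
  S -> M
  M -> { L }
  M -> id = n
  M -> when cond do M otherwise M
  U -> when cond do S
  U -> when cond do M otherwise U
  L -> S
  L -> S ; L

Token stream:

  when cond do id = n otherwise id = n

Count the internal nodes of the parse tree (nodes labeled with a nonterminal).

4

[S [M when cond do [M id = n] otherwise [M id = n]]]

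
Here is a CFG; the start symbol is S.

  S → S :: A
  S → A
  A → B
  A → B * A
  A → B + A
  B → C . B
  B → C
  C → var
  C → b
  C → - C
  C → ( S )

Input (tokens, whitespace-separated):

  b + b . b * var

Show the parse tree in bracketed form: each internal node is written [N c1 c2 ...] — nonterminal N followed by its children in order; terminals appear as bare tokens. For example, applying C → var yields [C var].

S
A
B + A
C + A
b + A
b + B * A
b + C . B * A
b + b . B * A
b + b . C * A
b + b . b * A
b + b . b * B
b + b . b * C
b + b . b * var

[S [A [B [C b]] + [A [B [C b] . [B [C b]]] * [A [B [C var]]]]]]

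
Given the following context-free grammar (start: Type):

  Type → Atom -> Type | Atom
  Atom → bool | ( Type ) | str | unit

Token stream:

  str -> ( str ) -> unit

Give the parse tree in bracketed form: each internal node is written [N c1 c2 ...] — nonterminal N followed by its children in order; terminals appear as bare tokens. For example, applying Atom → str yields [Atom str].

[Type [Atom str] -> [Type [Atom ( [Type [Atom str]] )] -> [Type [Atom unit]]]]

Type
Atom -> Type
str -> Type
str -> Atom -> Type
str -> ( Type ) -> Type
str -> ( Atom ) -> Type
str -> ( str ) -> Type
str -> ( str ) -> Atom
str -> ( str ) -> unit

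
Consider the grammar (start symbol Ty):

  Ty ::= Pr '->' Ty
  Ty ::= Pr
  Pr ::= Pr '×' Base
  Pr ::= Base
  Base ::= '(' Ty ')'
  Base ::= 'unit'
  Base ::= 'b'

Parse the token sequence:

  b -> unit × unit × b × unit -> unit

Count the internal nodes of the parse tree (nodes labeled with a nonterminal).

15

[Ty [Pr [Base b]] -> [Ty [Pr [Pr [Pr [Pr [Base unit]] × [Base unit]] × [Base b]] × [Base unit]] -> [Ty [Pr [Base unit]]]]]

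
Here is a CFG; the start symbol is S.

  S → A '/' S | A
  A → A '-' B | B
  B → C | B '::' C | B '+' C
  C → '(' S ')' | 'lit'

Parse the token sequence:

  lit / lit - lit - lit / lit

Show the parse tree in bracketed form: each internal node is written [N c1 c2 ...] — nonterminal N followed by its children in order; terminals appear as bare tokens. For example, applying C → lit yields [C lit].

S
A / S
B / S
C / S
lit / S
lit / A / S
lit / A - B / S
lit / A - B - B / S
lit / B - B - B / S
lit / C - B - B / S
lit / lit - B - B / S
lit / lit - C - B / S
lit / lit - lit - B / S
lit / lit - lit - C / S
lit / lit - lit - lit / S
lit / lit - lit - lit / A
lit / lit - lit - lit / B
lit / lit - lit - lit / C
lit / lit - lit - lit / lit

[S [A [B [C lit]]] / [S [A [A [A [B [C lit]]] - [B [C lit]]] - [B [C lit]]] / [S [A [B [C lit]]]]]]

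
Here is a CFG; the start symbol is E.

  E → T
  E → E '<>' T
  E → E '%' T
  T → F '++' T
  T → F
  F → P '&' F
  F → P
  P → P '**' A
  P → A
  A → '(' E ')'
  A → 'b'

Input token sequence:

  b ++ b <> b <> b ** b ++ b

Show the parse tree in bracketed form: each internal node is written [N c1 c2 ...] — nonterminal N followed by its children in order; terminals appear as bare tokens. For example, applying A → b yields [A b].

[E [E [E [T [F [P [A b]]] ++ [T [F [P [A b]]]]]] <> [T [F [P [A b]]]]] <> [T [F [P [P [A b]] ** [A b]]] ++ [T [F [P [A b]]]]]]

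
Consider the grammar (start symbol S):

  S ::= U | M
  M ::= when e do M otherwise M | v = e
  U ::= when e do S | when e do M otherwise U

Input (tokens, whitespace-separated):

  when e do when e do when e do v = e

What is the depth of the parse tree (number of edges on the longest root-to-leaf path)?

[S [U when e do [S [U when e do [S [U when e do [S [M v = e]]]]]]]]

8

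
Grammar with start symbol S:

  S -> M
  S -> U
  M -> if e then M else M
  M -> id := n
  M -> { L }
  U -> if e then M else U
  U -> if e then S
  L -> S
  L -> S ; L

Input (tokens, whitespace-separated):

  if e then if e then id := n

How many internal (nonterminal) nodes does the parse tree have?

[S [U if e then [S [U if e then [S [M id := n]]]]]]

6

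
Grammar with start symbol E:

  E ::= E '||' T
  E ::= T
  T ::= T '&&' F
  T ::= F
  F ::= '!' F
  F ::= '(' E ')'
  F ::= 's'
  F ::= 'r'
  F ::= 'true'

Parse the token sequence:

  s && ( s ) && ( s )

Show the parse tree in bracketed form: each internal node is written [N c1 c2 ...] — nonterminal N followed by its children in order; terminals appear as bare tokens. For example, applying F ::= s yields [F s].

E
T
T && F
T && F && F
F && F && F
s && F && F
s && ( E ) && F
s && ( T ) && F
s && ( F ) && F
s && ( s ) && F
s && ( s ) && ( E )
s && ( s ) && ( T )
s && ( s ) && ( F )
s && ( s ) && ( s )

[E [T [T [T [F s]] && [F ( [E [T [F s]]] )]] && [F ( [E [T [F s]]] )]]]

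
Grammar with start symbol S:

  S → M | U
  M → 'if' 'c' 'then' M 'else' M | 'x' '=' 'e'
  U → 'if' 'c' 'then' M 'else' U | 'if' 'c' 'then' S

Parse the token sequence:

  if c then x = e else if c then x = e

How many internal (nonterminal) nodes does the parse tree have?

6

[S [U if c then [M x = e] else [U if c then [S [M x = e]]]]]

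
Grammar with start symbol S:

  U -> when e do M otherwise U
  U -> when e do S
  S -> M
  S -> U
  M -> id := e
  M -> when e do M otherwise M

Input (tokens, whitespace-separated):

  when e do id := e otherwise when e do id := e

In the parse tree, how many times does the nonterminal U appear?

2

[S [U when e do [M id := e] otherwise [U when e do [S [M id := e]]]]]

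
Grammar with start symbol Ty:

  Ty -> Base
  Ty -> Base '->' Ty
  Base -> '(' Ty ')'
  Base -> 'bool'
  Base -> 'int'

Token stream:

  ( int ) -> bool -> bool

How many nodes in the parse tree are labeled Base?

4

[Ty [Base ( [Ty [Base int]] )] -> [Ty [Base bool] -> [Ty [Base bool]]]]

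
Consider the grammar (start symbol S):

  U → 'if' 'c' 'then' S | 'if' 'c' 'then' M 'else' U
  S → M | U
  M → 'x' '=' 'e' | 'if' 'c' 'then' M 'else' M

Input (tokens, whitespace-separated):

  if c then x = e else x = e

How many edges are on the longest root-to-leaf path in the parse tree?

3

[S [M if c then [M x = e] else [M x = e]]]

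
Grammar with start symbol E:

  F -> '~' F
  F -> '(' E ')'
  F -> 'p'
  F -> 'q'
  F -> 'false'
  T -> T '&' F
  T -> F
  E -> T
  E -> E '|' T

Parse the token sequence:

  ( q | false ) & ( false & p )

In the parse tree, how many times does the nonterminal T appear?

6

[E [T [T [F ( [E [E [T [F q]]] | [T [F false]]] )]] & [F ( [E [T [T [F false]] & [F p]]] )]]]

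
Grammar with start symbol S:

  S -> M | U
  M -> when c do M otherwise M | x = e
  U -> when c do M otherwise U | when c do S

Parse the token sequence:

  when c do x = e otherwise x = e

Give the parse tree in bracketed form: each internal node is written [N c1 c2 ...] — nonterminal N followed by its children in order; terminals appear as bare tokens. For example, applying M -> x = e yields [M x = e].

S
M
when c do M otherwise M
when c do x = e otherwise M
when c do x = e otherwise x = e

[S [M when c do [M x = e] otherwise [M x = e]]]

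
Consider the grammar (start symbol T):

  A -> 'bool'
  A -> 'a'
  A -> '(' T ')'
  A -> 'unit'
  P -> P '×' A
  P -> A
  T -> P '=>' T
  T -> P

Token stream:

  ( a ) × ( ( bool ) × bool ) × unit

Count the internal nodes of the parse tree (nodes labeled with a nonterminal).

[T [P [P [P [A ( [T [P [A a]]] )]] × [A ( [T [P [P [A ( [T [P [A bool]]] )]] × [A bool]]] )]] × [A unit]]]

18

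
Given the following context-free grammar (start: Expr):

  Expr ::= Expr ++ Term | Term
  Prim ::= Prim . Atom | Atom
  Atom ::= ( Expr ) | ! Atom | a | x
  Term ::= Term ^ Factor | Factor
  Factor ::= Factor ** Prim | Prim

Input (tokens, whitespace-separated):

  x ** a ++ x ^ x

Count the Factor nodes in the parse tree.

4

[Expr [Expr [Term [Factor [Factor [Prim [Atom x]]] ** [Prim [Atom a]]]]] ++ [Term [Term [Factor [Prim [Atom x]]]] ^ [Factor [Prim [Atom x]]]]]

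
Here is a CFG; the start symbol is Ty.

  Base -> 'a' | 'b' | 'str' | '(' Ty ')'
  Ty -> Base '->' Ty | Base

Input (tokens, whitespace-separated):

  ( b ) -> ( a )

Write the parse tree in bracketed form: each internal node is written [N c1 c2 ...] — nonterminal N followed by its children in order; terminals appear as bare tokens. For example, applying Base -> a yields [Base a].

[Ty [Base ( [Ty [Base b]] )] -> [Ty [Base ( [Ty [Base a]] )]]]

Ty
Base -> Ty
( Ty ) -> Ty
( Base ) -> Ty
( b ) -> Ty
( b ) -> Base
( b ) -> ( Ty )
( b ) -> ( Base )
( b ) -> ( a )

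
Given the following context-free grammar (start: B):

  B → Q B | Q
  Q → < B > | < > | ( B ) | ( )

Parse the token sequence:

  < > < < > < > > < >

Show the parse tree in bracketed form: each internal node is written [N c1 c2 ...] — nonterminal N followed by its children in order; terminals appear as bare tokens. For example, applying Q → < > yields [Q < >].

B
Q B
< > B
< > Q B
< > < B > B
< > < Q B > B
< > < < > B > B
< > < < > Q > B
< > < < > < > > B
< > < < > < > > Q
< > < < > < > > < >

[B [Q < >] [B [Q < [B [Q < >] [B [Q < >]]] >] [B [Q < >]]]]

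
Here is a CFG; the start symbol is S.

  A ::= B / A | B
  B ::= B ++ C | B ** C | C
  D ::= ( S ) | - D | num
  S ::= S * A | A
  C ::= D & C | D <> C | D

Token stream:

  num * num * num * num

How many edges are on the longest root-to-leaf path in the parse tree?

[S [S [S [S [A [B [C [D num]]]]] * [A [B [C [D num]]]]] * [A [B [C [D num]]]]] * [A [B [C [D num]]]]]

8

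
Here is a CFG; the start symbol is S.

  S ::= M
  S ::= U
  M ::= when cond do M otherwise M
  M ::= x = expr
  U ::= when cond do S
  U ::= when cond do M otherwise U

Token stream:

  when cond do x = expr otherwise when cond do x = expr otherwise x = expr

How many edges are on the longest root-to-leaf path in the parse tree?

[S [M when cond do [M x = expr] otherwise [M when cond do [M x = expr] otherwise [M x = expr]]]]

4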